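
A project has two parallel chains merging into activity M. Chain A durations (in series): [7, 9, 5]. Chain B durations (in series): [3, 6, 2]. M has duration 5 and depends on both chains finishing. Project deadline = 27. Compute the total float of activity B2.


Forward pass: ES(B2) = sum of predecessors on chain B = 3
EF = ES + duration = 3 + 6 = 9
Backward pass: LF(M) = deadline = 27; LS(M) = 27 - 5 = 22
LF(B2) = LS(M) - sum(successors on chain B) = 22 - 2 = 20
LS = LF - duration = 20 - 6 = 14
Total float = LS - ES = 14 - 3 = 11

11


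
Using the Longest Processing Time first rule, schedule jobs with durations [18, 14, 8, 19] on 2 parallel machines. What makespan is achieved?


Sort jobs in decreasing order (LPT): [19, 18, 14, 8]
Assign each job to the least loaded machine:
  Machine 1: jobs [19, 8], load = 27
  Machine 2: jobs [18, 14], load = 32
Makespan = max load = 32

32


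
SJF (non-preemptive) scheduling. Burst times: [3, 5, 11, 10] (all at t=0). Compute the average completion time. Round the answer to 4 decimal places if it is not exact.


SJF order (ascending): [3, 5, 10, 11]
Completion times:
  Job 1: burst=3, C=3
  Job 2: burst=5, C=8
  Job 3: burst=10, C=18
  Job 4: burst=11, C=29
Average completion = 58/4 = 14.5

14.5


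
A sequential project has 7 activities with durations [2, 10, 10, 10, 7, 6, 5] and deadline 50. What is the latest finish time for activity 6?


LF(activity 6) = deadline - sum of successor durations
Successors: activities 7 through 7 with durations [5]
Sum of successor durations = 5
LF = 50 - 5 = 45

45


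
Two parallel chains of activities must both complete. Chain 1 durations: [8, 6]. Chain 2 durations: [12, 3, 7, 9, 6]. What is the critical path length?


Path A total = 8 + 6 = 14
Path B total = 12 + 3 + 7 + 9 + 6 = 37
Critical path = longest path = max(14, 37) = 37

37


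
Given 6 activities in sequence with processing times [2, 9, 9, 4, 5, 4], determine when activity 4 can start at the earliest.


Activity 4 starts after activities 1 through 3 complete.
Predecessor durations: [2, 9, 9]
ES = 2 + 9 + 9 = 20

20


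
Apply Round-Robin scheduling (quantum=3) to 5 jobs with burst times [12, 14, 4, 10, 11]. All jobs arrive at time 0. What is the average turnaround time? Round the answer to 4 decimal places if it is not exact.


Time quantum = 3
Execution trace:
  J1 runs 3 units, time = 3
  J2 runs 3 units, time = 6
  J3 runs 3 units, time = 9
  J4 runs 3 units, time = 12
  J5 runs 3 units, time = 15
  J1 runs 3 units, time = 18
  J2 runs 3 units, time = 21
  J3 runs 1 units, time = 22
  J4 runs 3 units, time = 25
  J5 runs 3 units, time = 28
  J1 runs 3 units, time = 31
  J2 runs 3 units, time = 34
  J4 runs 3 units, time = 37
  J5 runs 3 units, time = 40
  J1 runs 3 units, time = 43
  J2 runs 3 units, time = 46
  J4 runs 1 units, time = 47
  J5 runs 2 units, time = 49
  J2 runs 2 units, time = 51
Finish times: [43, 51, 22, 47, 49]
Average turnaround = 212/5 = 42.4

42.4


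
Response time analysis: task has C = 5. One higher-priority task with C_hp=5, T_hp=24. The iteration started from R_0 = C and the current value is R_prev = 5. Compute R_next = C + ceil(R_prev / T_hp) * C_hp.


R_next = C + ceil(R_prev / T_hp) * C_hp
ceil(5 / 24) = ceil(0.2083) = 1
Interference = 1 * 5 = 5
R_next = 5 + 5 = 10

10


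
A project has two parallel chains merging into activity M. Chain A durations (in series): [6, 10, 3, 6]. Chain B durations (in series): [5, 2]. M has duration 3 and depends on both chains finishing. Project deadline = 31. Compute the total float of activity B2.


Forward pass: ES(B2) = sum of predecessors on chain B = 5
EF = ES + duration = 5 + 2 = 7
Backward pass: LF(M) = deadline = 31; LS(M) = 31 - 3 = 28
LF(B2) = LS(M) - sum(successors on chain B) = 28 - 0 = 28
LS = LF - duration = 28 - 2 = 26
Total float = LS - ES = 26 - 5 = 21

21


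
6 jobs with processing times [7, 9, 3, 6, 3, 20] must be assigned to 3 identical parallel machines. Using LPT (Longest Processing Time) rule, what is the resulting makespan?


Sort jobs in decreasing order (LPT): [20, 9, 7, 6, 3, 3]
Assign each job to the least loaded machine:
  Machine 1: jobs [20], load = 20
  Machine 2: jobs [9, 3, 3], load = 15
  Machine 3: jobs [7, 6], load = 13
Makespan = max load = 20

20


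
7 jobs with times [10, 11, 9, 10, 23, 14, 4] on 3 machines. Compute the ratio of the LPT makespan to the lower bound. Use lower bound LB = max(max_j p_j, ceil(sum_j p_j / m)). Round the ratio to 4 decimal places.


LPT order: [23, 14, 11, 10, 10, 9, 4]
Machine loads after assignment: [27, 24, 30]
LPT makespan = 30
Lower bound = max(max_job, ceil(total/3)) = max(23, 27) = 27
Ratio = 30 / 27 = 1.1111

1.1111


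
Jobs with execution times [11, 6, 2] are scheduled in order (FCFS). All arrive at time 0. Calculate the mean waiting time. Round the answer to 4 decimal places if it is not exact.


FCFS order (as given): [11, 6, 2]
Waiting times:
  Job 1: wait = 0
  Job 2: wait = 11
  Job 3: wait = 17
Sum of waiting times = 28
Average waiting time = 28/3 = 9.3333

9.3333


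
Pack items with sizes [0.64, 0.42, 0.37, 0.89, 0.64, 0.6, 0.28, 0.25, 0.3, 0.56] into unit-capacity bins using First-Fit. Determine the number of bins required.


Place items sequentially using First-Fit:
  Item 0.64 -> new Bin 1
  Item 0.42 -> new Bin 2
  Item 0.37 -> Bin 2 (now 0.79)
  Item 0.89 -> new Bin 3
  Item 0.64 -> new Bin 4
  Item 0.6 -> new Bin 5
  Item 0.28 -> Bin 1 (now 0.92)
  Item 0.25 -> Bin 4 (now 0.89)
  Item 0.3 -> Bin 5 (now 0.9)
  Item 0.56 -> new Bin 6
Total bins used = 6

6


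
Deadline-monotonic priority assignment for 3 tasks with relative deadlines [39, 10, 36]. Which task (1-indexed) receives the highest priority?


Sort tasks by relative deadline (ascending):
  Task 2: deadline = 10
  Task 3: deadline = 36
  Task 1: deadline = 39
Priority order (highest first): [2, 3, 1]
Highest priority task = 2

2


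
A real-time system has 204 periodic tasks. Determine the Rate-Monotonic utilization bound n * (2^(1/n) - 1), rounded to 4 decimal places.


Compute 2^(1/204) = 1.0034035593
Subtract 1: 1.0034035593 - 1 = 0.0034035593
Multiply by n: 204 * 0.0034035593 = 0.6943260972
Round to 4 dp: 0.6943

0.6943


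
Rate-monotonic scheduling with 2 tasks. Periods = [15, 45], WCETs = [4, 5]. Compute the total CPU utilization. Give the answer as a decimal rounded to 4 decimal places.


Compute individual utilizations (exact fractions):
  Task 1: C/T = 4/15 (approx. 0.2667)
  Task 2: C/T = 5/45 = 1/9 (approx. 0.1111)
Total utilization U = 4/15 + 1/9 = 17/45
Rounded to 4 decimal places: U = 0.3778
RM (Liu & Layland) bound for 2 tasks = 0.828427; compare with U = 17/45 (approx. 0.377778)
U <= bound, so schedulable by RM sufficient condition.

0.3778


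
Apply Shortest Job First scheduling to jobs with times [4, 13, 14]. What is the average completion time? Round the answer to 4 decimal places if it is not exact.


SJF order (ascending): [4, 13, 14]
Completion times:
  Job 1: burst=4, C=4
  Job 2: burst=13, C=17
  Job 3: burst=14, C=31
Average completion = 52/3 = 17.3333

17.3333


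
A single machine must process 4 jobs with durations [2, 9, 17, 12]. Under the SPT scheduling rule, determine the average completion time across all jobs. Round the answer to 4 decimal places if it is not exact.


Sort jobs by processing time (SPT order): [2, 9, 12, 17]
Compute completion times sequentially:
  Job 1: processing = 2, completes at 2
  Job 2: processing = 9, completes at 11
  Job 3: processing = 12, completes at 23
  Job 4: processing = 17, completes at 40
Sum of completion times = 76
Average completion time = 76/4 = 19.0

19.0


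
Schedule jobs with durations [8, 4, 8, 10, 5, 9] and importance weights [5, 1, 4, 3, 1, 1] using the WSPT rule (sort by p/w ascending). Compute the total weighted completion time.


Compute p/w ratios and sort ascending (WSPT): [(8, 5), (8, 4), (10, 3), (4, 1), (5, 1), (9, 1)]
Compute weighted completion times:
  Job (p=8,w=5): C=8, w*C=5*8=40
  Job (p=8,w=4): C=16, w*C=4*16=64
  Job (p=10,w=3): C=26, w*C=3*26=78
  Job (p=4,w=1): C=30, w*C=1*30=30
  Job (p=5,w=1): C=35, w*C=1*35=35
  Job (p=9,w=1): C=44, w*C=1*44=44
Total weighted completion time = 291

291


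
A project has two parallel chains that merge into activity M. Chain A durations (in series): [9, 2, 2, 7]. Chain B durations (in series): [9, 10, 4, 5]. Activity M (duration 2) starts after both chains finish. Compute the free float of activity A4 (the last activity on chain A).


ES(A4) = sum of predecessors on chain A = 13
EF(A4) = ES + duration = 13 + 7 = 20
Successor of A4 is M. ES(M) = max(sum(A), sum(B)) = max(20, 28) = 28
Free float = ES(successor) - EF(current) = 28 - 20 = 8

8


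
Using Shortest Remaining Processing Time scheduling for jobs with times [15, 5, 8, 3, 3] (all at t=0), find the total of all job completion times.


Since all jobs arrive at t=0, SRPT equals SPT ordering.
SPT order: [3, 3, 5, 8, 15]
Completion times:
  Job 1: p=3, C=3
  Job 2: p=3, C=6
  Job 3: p=5, C=11
  Job 4: p=8, C=19
  Job 5: p=15, C=34
Total completion time = 3 + 6 + 11 + 19 + 34 = 73

73


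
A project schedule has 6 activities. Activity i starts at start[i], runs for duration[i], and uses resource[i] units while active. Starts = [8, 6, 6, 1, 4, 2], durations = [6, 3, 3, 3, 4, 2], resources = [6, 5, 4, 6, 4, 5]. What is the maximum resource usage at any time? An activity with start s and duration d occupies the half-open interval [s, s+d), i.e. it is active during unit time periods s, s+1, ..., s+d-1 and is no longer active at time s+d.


Each activity i is active on [start_i, start_i + duration_i).
Compute total resource usage per time slot:
  t=0: active resources = [], total = 0
  t=1: active resources = [6], total = 6
  t=2: active resources = [6, 5], total = 11
  t=3: active resources = [6, 5], total = 11
  t=4: active resources = [4], total = 4
  t=5: active resources = [4], total = 4
  t=6: active resources = [5, 4, 4], total = 13
  t=7: active resources = [5, 4, 4], total = 13
  t=8: active resources = [6, 5, 4], total = 15
  t=9: active resources = [6], total = 6
  t=10: active resources = [6], total = 6
  t=11: active resources = [6], total = 6
  t=12: active resources = [6], total = 6
  t=13: active resources = [6], total = 6
Peak resource demand = 15

15


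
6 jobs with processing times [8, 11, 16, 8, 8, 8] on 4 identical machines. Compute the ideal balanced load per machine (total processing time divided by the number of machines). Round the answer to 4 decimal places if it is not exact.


Total processing time = 8 + 11 + 16 + 8 + 8 + 8 = 59
Number of machines = 4
Ideal balanced load = 59 / 4 = 14.75

14.75


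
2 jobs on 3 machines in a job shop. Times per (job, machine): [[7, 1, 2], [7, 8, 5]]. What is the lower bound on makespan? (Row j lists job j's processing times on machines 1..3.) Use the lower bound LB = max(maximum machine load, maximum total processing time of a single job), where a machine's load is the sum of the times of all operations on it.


Machine loads:
  Machine 1: 7 + 7 = 14
  Machine 2: 1 + 8 = 9
  Machine 3: 2 + 5 = 7
Max machine load = 14
Job totals:
  Job 1: 10
  Job 2: 20
Max job total = 20
Lower bound = max(14, 20) = 20

20


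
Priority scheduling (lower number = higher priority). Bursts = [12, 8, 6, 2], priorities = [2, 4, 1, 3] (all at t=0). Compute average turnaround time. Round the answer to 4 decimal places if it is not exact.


Sort by priority (ascending = highest first):
Order: [(1, 6), (2, 12), (3, 2), (4, 8)]
Completion times:
  Priority 1, burst=6, C=6
  Priority 2, burst=12, C=18
  Priority 3, burst=2, C=20
  Priority 4, burst=8, C=28
Average turnaround = 72/4 = 18.0

18.0


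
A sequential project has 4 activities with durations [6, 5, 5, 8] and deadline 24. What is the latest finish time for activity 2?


LF(activity 2) = deadline - sum of successor durations
Successors: activities 3 through 4 with durations [5, 8]
Sum of successor durations = 13
LF = 24 - 13 = 11

11


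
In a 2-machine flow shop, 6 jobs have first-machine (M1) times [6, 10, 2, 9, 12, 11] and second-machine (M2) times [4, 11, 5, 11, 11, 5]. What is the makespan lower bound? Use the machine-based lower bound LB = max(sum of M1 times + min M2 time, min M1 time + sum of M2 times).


LB1 = sum(M1 times) + min(M2 times) = 50 + 4 = 54
LB2 = min(M1 times) + sum(M2 times) = 2 + 47 = 49
Lower bound = max(LB1, LB2) = max(54, 49) = 54

54


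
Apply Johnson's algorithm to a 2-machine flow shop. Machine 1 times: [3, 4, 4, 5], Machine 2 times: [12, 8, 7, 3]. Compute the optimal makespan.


Apply Johnson's rule:
  Group 1 (a <= b): [(1, 3, 12), (2, 4, 8), (3, 4, 7)]
  Group 2 (a > b): [(4, 5, 3)]
Optimal job order: [1, 2, 3, 4]
Schedule:
  Job 1: M1 done at 3, M2 done at 15
  Job 2: M1 done at 7, M2 done at 23
  Job 3: M1 done at 11, M2 done at 30
  Job 4: M1 done at 16, M2 done at 33
Makespan = 33

33


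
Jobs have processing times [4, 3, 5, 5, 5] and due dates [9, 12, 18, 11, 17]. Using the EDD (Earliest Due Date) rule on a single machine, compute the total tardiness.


Sort by due date (EDD order): [(4, 9), (5, 11), (3, 12), (5, 17), (5, 18)]
Compute completion times and tardiness:
  Job 1: p=4, d=9, C=4, tardiness=max(0,4-9)=0
  Job 2: p=5, d=11, C=9, tardiness=max(0,9-11)=0
  Job 3: p=3, d=12, C=12, tardiness=max(0,12-12)=0
  Job 4: p=5, d=17, C=17, tardiness=max(0,17-17)=0
  Job 5: p=5, d=18, C=22, tardiness=max(0,22-18)=4
Total tardiness = 4

4


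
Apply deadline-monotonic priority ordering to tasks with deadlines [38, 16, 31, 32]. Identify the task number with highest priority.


Sort tasks by relative deadline (ascending):
  Task 2: deadline = 16
  Task 3: deadline = 31
  Task 4: deadline = 32
  Task 1: deadline = 38
Priority order (highest first): [2, 3, 4, 1]
Highest priority task = 2

2


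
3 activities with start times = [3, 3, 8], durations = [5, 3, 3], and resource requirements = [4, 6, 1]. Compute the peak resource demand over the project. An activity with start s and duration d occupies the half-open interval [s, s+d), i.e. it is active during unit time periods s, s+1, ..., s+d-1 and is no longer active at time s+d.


Each activity i is active on [start_i, start_i + duration_i).
Compute total resource usage per time slot:
  t=0: active resources = [], total = 0
  t=1: active resources = [], total = 0
  t=2: active resources = [], total = 0
  t=3: active resources = [4, 6], total = 10
  t=4: active resources = [4, 6], total = 10
  t=5: active resources = [4, 6], total = 10
  t=6: active resources = [4], total = 4
  t=7: active resources = [4], total = 4
  t=8: active resources = [1], total = 1
  t=9: active resources = [1], total = 1
  t=10: active resources = [1], total = 1
Peak resource demand = 10

10


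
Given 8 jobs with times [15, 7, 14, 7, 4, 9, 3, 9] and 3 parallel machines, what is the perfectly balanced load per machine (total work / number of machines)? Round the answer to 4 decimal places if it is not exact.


Total processing time = 15 + 7 + 14 + 7 + 4 + 9 + 3 + 9 = 68
Number of machines = 3
Ideal balanced load = 68 / 3 = 22.6667

22.6667


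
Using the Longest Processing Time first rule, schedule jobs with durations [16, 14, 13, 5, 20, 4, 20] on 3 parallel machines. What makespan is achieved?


Sort jobs in decreasing order (LPT): [20, 20, 16, 14, 13, 5, 4]
Assign each job to the least loaded machine:
  Machine 1: jobs [20, 13], load = 33
  Machine 2: jobs [20, 5, 4], load = 29
  Machine 3: jobs [16, 14], load = 30
Makespan = max load = 33

33


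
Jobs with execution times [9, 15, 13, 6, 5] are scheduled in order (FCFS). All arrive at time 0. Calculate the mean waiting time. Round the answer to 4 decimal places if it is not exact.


FCFS order (as given): [9, 15, 13, 6, 5]
Waiting times:
  Job 1: wait = 0
  Job 2: wait = 9
  Job 3: wait = 24
  Job 4: wait = 37
  Job 5: wait = 43
Sum of waiting times = 113
Average waiting time = 113/5 = 22.6

22.6


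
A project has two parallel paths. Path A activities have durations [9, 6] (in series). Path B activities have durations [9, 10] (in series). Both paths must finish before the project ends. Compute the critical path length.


Path A total = 9 + 6 = 15
Path B total = 9 + 10 = 19
Critical path = longest path = max(15, 19) = 19

19


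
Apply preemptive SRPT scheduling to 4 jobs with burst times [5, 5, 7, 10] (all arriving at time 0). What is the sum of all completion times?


Since all jobs arrive at t=0, SRPT equals SPT ordering.
SPT order: [5, 5, 7, 10]
Completion times:
  Job 1: p=5, C=5
  Job 2: p=5, C=10
  Job 3: p=7, C=17
  Job 4: p=10, C=27
Total completion time = 5 + 10 + 17 + 27 = 59

59


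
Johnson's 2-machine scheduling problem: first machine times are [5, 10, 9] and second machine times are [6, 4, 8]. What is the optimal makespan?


Apply Johnson's rule:
  Group 1 (a <= b): [(1, 5, 6)]
  Group 2 (a > b): [(3, 9, 8), (2, 10, 4)]
Optimal job order: [1, 3, 2]
Schedule:
  Job 1: M1 done at 5, M2 done at 11
  Job 3: M1 done at 14, M2 done at 22
  Job 2: M1 done at 24, M2 done at 28
Makespan = 28

28


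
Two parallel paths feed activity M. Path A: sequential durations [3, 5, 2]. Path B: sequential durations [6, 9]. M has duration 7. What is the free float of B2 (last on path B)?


ES(B2) = sum of predecessors on chain B = 6
EF(B2) = ES + duration = 6 + 9 = 15
Successor of B2 is M. ES(M) = max(sum(A), sum(B)) = max(10, 15) = 15
Free float = ES(successor) - EF(current) = 15 - 15 = 0

0


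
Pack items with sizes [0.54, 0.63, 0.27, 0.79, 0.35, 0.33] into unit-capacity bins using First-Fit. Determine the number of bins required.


Place items sequentially using First-Fit:
  Item 0.54 -> new Bin 1
  Item 0.63 -> new Bin 2
  Item 0.27 -> Bin 1 (now 0.81)
  Item 0.79 -> new Bin 3
  Item 0.35 -> Bin 2 (now 0.98)
  Item 0.33 -> new Bin 4
Total bins used = 4

4


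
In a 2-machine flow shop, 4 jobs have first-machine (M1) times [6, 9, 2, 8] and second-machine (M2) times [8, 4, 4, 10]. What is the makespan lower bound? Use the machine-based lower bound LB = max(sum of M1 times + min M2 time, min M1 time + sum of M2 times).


LB1 = sum(M1 times) + min(M2 times) = 25 + 4 = 29
LB2 = min(M1 times) + sum(M2 times) = 2 + 26 = 28
Lower bound = max(LB1, LB2) = max(29, 28) = 29

29


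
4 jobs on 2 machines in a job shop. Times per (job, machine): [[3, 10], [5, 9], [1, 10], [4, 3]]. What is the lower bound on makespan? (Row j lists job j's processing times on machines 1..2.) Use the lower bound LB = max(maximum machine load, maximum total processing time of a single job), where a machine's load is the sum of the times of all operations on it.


Machine loads:
  Machine 1: 3 + 5 + 1 + 4 = 13
  Machine 2: 10 + 9 + 10 + 3 = 32
Max machine load = 32
Job totals:
  Job 1: 13
  Job 2: 14
  Job 3: 11
  Job 4: 7
Max job total = 14
Lower bound = max(32, 14) = 32

32


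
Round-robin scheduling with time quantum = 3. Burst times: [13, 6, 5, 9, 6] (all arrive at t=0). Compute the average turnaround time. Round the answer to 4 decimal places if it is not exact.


Time quantum = 3
Execution trace:
  J1 runs 3 units, time = 3
  J2 runs 3 units, time = 6
  J3 runs 3 units, time = 9
  J4 runs 3 units, time = 12
  J5 runs 3 units, time = 15
  J1 runs 3 units, time = 18
  J2 runs 3 units, time = 21
  J3 runs 2 units, time = 23
  J4 runs 3 units, time = 26
  J5 runs 3 units, time = 29
  J1 runs 3 units, time = 32
  J4 runs 3 units, time = 35
  J1 runs 3 units, time = 38
  J1 runs 1 units, time = 39
Finish times: [39, 21, 23, 35, 29]
Average turnaround = 147/5 = 29.4

29.4


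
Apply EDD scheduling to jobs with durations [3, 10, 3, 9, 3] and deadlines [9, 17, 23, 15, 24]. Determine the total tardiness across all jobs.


Sort by due date (EDD order): [(3, 9), (9, 15), (10, 17), (3, 23), (3, 24)]
Compute completion times and tardiness:
  Job 1: p=3, d=9, C=3, tardiness=max(0,3-9)=0
  Job 2: p=9, d=15, C=12, tardiness=max(0,12-15)=0
  Job 3: p=10, d=17, C=22, tardiness=max(0,22-17)=5
  Job 4: p=3, d=23, C=25, tardiness=max(0,25-23)=2
  Job 5: p=3, d=24, C=28, tardiness=max(0,28-24)=4
Total tardiness = 11

11


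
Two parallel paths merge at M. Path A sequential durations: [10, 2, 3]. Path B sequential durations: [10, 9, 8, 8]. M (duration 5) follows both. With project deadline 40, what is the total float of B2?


Forward pass: ES(B2) = sum of predecessors on chain B = 10
EF = ES + duration = 10 + 9 = 19
Backward pass: LF(M) = deadline = 40; LS(M) = 40 - 5 = 35
LF(B2) = LS(M) - sum(successors on chain B) = 35 - 16 = 19
LS = LF - duration = 19 - 9 = 10
Total float = LS - ES = 10 - 10 = 0

0


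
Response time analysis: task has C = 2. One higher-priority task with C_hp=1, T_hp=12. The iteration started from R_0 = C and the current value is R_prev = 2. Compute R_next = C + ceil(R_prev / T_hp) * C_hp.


R_next = C + ceil(R_prev / T_hp) * C_hp
ceil(2 / 12) = ceil(0.1667) = 1
Interference = 1 * 1 = 1
R_next = 2 + 1 = 3

3


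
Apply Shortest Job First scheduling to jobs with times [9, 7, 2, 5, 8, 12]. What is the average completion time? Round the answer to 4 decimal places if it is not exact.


SJF order (ascending): [2, 5, 7, 8, 9, 12]
Completion times:
  Job 1: burst=2, C=2
  Job 2: burst=5, C=7
  Job 3: burst=7, C=14
  Job 4: burst=8, C=22
  Job 5: burst=9, C=31
  Job 6: burst=12, C=43
Average completion = 119/6 = 19.8333

19.8333


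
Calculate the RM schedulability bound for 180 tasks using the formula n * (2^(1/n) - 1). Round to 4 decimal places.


Compute 2^(1/180) = 1.0038582416
Subtract 1: 1.0038582416 - 1 = 0.0038582416
Multiply by n: 180 * 0.0038582416 = 0.6944834880
Round to 4 dp: 0.6945

0.6945


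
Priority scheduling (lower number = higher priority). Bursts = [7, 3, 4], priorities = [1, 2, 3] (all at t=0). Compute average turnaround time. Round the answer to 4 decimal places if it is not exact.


Sort by priority (ascending = highest first):
Order: [(1, 7), (2, 3), (3, 4)]
Completion times:
  Priority 1, burst=7, C=7
  Priority 2, burst=3, C=10
  Priority 3, burst=4, C=14
Average turnaround = 31/3 = 10.3333

10.3333


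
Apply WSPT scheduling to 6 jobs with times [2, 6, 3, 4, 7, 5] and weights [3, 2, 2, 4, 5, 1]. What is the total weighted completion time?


Compute p/w ratios and sort ascending (WSPT): [(2, 3), (4, 4), (7, 5), (3, 2), (6, 2), (5, 1)]
Compute weighted completion times:
  Job (p=2,w=3): C=2, w*C=3*2=6
  Job (p=4,w=4): C=6, w*C=4*6=24
  Job (p=7,w=5): C=13, w*C=5*13=65
  Job (p=3,w=2): C=16, w*C=2*16=32
  Job (p=6,w=2): C=22, w*C=2*22=44
  Job (p=5,w=1): C=27, w*C=1*27=27
Total weighted completion time = 198

198


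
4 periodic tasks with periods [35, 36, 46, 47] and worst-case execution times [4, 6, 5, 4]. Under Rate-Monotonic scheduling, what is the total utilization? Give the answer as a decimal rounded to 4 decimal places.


Compute individual utilizations (exact fractions):
  Task 1: C/T = 4/35 (approx. 0.1143)
  Task 2: C/T = 6/36 = 1/6 (approx. 0.1667)
  Task 3: C/T = 5/46 (approx. 0.1087)
  Task 4: C/T = 4/47 (approx. 0.0851)
Total utilization U = 4/35 + 1/6 + 5/46 + 4/47 = 53887/113505
Rounded to 4 decimal places: U = 0.4748
RM (Liu & Layland) bound for 4 tasks = 0.756828; compare with U = 53887/113505 (approx. 0.474754)
U <= bound, so schedulable by RM sufficient condition.

0.4748


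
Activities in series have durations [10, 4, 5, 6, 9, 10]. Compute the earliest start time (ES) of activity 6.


Activity 6 starts after activities 1 through 5 complete.
Predecessor durations: [10, 4, 5, 6, 9]
ES = 10 + 4 + 5 + 6 + 9 = 34

34


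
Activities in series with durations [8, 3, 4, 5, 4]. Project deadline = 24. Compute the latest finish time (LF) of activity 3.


LF(activity 3) = deadline - sum of successor durations
Successors: activities 4 through 5 with durations [5, 4]
Sum of successor durations = 9
LF = 24 - 9 = 15

15


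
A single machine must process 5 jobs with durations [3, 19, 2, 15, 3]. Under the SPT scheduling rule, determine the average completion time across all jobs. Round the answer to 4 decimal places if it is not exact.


Sort jobs by processing time (SPT order): [2, 3, 3, 15, 19]
Compute completion times sequentially:
  Job 1: processing = 2, completes at 2
  Job 2: processing = 3, completes at 5
  Job 3: processing = 3, completes at 8
  Job 4: processing = 15, completes at 23
  Job 5: processing = 19, completes at 42
Sum of completion times = 80
Average completion time = 80/5 = 16.0

16.0


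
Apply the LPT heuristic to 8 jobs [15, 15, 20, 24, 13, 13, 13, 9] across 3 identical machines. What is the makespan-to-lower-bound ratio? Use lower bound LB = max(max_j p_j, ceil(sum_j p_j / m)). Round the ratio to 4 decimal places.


LPT order: [24, 20, 15, 15, 13, 13, 13, 9]
Machine loads after assignment: [37, 42, 43]
LPT makespan = 43
Lower bound = max(max_job, ceil(total/3)) = max(24, 41) = 41
Ratio = 43 / 41 = 1.0488

1.0488


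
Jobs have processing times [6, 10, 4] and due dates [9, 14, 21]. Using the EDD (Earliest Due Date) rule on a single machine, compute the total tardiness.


Sort by due date (EDD order): [(6, 9), (10, 14), (4, 21)]
Compute completion times and tardiness:
  Job 1: p=6, d=9, C=6, tardiness=max(0,6-9)=0
  Job 2: p=10, d=14, C=16, tardiness=max(0,16-14)=2
  Job 3: p=4, d=21, C=20, tardiness=max(0,20-21)=0
Total tardiness = 2

2


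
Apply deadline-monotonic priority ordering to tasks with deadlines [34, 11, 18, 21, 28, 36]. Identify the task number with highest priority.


Sort tasks by relative deadline (ascending):
  Task 2: deadline = 11
  Task 3: deadline = 18
  Task 4: deadline = 21
  Task 5: deadline = 28
  Task 1: deadline = 34
  Task 6: deadline = 36
Priority order (highest first): [2, 3, 4, 5, 1, 6]
Highest priority task = 2

2


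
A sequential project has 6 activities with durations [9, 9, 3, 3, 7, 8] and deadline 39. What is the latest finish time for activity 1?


LF(activity 1) = deadline - sum of successor durations
Successors: activities 2 through 6 with durations [9, 3, 3, 7, 8]
Sum of successor durations = 30
LF = 39 - 30 = 9

9


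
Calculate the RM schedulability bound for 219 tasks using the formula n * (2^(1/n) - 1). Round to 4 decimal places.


Compute 2^(1/219) = 1.0031700697
Subtract 1: 1.0031700697 - 1 = 0.0031700697
Multiply by n: 219 * 0.0031700697 = 0.6942452643
Round to 4 dp: 0.6942

0.6942


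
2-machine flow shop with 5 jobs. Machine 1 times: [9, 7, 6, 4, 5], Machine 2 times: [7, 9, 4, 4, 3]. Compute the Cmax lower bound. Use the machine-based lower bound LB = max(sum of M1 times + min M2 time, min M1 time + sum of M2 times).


LB1 = sum(M1 times) + min(M2 times) = 31 + 3 = 34
LB2 = min(M1 times) + sum(M2 times) = 4 + 27 = 31
Lower bound = max(LB1, LB2) = max(34, 31) = 34

34


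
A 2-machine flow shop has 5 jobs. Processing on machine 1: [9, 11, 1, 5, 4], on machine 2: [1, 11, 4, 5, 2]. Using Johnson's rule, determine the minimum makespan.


Apply Johnson's rule:
  Group 1 (a <= b): [(3, 1, 4), (4, 5, 5), (2, 11, 11)]
  Group 2 (a > b): [(5, 4, 2), (1, 9, 1)]
Optimal job order: [3, 4, 2, 5, 1]
Schedule:
  Job 3: M1 done at 1, M2 done at 5
  Job 4: M1 done at 6, M2 done at 11
  Job 2: M1 done at 17, M2 done at 28
  Job 5: M1 done at 21, M2 done at 30
  Job 1: M1 done at 30, M2 done at 31
Makespan = 31

31


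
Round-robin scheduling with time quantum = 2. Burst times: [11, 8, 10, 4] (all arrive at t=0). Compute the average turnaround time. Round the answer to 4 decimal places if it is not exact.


Time quantum = 2
Execution trace:
  J1 runs 2 units, time = 2
  J2 runs 2 units, time = 4
  J3 runs 2 units, time = 6
  J4 runs 2 units, time = 8
  J1 runs 2 units, time = 10
  J2 runs 2 units, time = 12
  J3 runs 2 units, time = 14
  J4 runs 2 units, time = 16
  J1 runs 2 units, time = 18
  J2 runs 2 units, time = 20
  J3 runs 2 units, time = 22
  J1 runs 2 units, time = 24
  J2 runs 2 units, time = 26
  J3 runs 2 units, time = 28
  J1 runs 2 units, time = 30
  J3 runs 2 units, time = 32
  J1 runs 1 units, time = 33
Finish times: [33, 26, 32, 16]
Average turnaround = 107/4 = 26.75

26.75


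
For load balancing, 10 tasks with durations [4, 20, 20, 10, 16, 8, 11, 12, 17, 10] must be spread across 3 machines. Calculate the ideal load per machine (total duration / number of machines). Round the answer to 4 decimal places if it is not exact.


Total processing time = 4 + 20 + 20 + 10 + 16 + 8 + 11 + 12 + 17 + 10 = 128
Number of machines = 3
Ideal balanced load = 128 / 3 = 42.6667

42.6667


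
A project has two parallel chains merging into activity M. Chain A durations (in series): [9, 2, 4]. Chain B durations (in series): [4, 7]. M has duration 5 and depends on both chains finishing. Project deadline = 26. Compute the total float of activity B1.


Forward pass: ES(B1) = sum of predecessors on chain B = 0
EF = ES + duration = 0 + 4 = 4
Backward pass: LF(M) = deadline = 26; LS(M) = 26 - 5 = 21
LF(B1) = LS(M) - sum(successors on chain B) = 21 - 7 = 14
LS = LF - duration = 14 - 4 = 10
Total float = LS - ES = 10 - 0 = 10

10


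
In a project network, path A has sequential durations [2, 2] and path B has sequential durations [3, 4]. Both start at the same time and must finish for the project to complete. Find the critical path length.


Path A total = 2 + 2 = 4
Path B total = 3 + 4 = 7
Critical path = longest path = max(4, 7) = 7

7


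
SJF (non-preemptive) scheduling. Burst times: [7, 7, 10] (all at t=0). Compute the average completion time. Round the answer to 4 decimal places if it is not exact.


SJF order (ascending): [7, 7, 10]
Completion times:
  Job 1: burst=7, C=7
  Job 2: burst=7, C=14
  Job 3: burst=10, C=24
Average completion = 45/3 = 15.0

15.0


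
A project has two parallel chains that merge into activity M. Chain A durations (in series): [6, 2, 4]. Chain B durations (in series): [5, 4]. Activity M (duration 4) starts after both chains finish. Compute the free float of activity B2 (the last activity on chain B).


ES(B2) = sum of predecessors on chain B = 5
EF(B2) = ES + duration = 5 + 4 = 9
Successor of B2 is M. ES(M) = max(sum(A), sum(B)) = max(12, 9) = 12
Free float = ES(successor) - EF(current) = 12 - 9 = 3

3


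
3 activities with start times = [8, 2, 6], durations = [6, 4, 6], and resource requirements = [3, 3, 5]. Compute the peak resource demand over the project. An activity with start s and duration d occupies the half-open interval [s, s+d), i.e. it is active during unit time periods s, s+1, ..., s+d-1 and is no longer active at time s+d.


Each activity i is active on [start_i, start_i + duration_i).
Compute total resource usage per time slot:
  t=0: active resources = [], total = 0
  t=1: active resources = [], total = 0
  t=2: active resources = [3], total = 3
  t=3: active resources = [3], total = 3
  t=4: active resources = [3], total = 3
  t=5: active resources = [3], total = 3
  t=6: active resources = [5], total = 5
  t=7: active resources = [5], total = 5
  t=8: active resources = [3, 5], total = 8
  t=9: active resources = [3, 5], total = 8
  t=10: active resources = [3, 5], total = 8
  t=11: active resources = [3, 5], total = 8
  t=12: active resources = [3], total = 3
  t=13: active resources = [3], total = 3
Peak resource demand = 8

8


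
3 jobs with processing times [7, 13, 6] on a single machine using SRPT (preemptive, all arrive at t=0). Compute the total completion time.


Since all jobs arrive at t=0, SRPT equals SPT ordering.
SPT order: [6, 7, 13]
Completion times:
  Job 1: p=6, C=6
  Job 2: p=7, C=13
  Job 3: p=13, C=26
Total completion time = 6 + 13 + 26 = 45

45


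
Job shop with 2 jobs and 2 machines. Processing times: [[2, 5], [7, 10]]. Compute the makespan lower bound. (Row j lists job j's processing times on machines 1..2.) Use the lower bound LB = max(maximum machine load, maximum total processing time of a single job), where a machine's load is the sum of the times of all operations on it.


Machine loads:
  Machine 1: 2 + 7 = 9
  Machine 2: 5 + 10 = 15
Max machine load = 15
Job totals:
  Job 1: 7
  Job 2: 17
Max job total = 17
Lower bound = max(15, 17) = 17

17


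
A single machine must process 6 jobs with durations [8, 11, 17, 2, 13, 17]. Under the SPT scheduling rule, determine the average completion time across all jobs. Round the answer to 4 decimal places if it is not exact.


Sort jobs by processing time (SPT order): [2, 8, 11, 13, 17, 17]
Compute completion times sequentially:
  Job 1: processing = 2, completes at 2
  Job 2: processing = 8, completes at 10
  Job 3: processing = 11, completes at 21
  Job 4: processing = 13, completes at 34
  Job 5: processing = 17, completes at 51
  Job 6: processing = 17, completes at 68
Sum of completion times = 186
Average completion time = 186/6 = 31.0

31.0


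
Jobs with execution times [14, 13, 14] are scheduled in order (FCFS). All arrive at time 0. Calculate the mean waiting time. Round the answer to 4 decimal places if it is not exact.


FCFS order (as given): [14, 13, 14]
Waiting times:
  Job 1: wait = 0
  Job 2: wait = 14
  Job 3: wait = 27
Sum of waiting times = 41
Average waiting time = 41/3 = 13.6667

13.6667


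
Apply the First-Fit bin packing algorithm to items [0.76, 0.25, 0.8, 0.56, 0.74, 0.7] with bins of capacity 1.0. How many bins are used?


Place items sequentially using First-Fit:
  Item 0.76 -> new Bin 1
  Item 0.25 -> new Bin 2
  Item 0.8 -> new Bin 3
  Item 0.56 -> Bin 2 (now 0.81)
  Item 0.74 -> new Bin 4
  Item 0.7 -> new Bin 5
Total bins used = 5

5


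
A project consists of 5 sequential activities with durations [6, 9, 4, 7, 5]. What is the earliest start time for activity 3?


Activity 3 starts after activities 1 through 2 complete.
Predecessor durations: [6, 9]
ES = 6 + 9 = 15

15


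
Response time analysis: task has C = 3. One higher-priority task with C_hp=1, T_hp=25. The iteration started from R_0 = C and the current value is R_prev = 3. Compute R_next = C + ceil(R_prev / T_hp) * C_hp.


R_next = C + ceil(R_prev / T_hp) * C_hp
ceil(3 / 25) = ceil(0.12) = 1
Interference = 1 * 1 = 1
R_next = 3 + 1 = 4

4


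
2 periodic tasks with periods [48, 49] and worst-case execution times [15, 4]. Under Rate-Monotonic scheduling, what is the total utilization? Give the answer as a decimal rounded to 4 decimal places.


Compute individual utilizations (exact fractions):
  Task 1: C/T = 15/48 = 5/16 (approx. 0.3125)
  Task 2: C/T = 4/49 (approx. 0.0816)
Total utilization U = 5/16 + 4/49 = 309/784
Rounded to 4 decimal places: U = 0.3941
RM (Liu & Layland) bound for 2 tasks = 0.828427; compare with U = 309/784 (approx. 0.394133)
U <= bound, so schedulable by RM sufficient condition.

0.3941


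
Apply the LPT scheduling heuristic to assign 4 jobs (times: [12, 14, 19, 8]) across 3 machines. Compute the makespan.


Sort jobs in decreasing order (LPT): [19, 14, 12, 8]
Assign each job to the least loaded machine:
  Machine 1: jobs [19], load = 19
  Machine 2: jobs [14], load = 14
  Machine 3: jobs [12, 8], load = 20
Makespan = max load = 20

20


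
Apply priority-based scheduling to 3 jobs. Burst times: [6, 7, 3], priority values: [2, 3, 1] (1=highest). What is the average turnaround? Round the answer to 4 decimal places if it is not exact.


Sort by priority (ascending = highest first):
Order: [(1, 3), (2, 6), (3, 7)]
Completion times:
  Priority 1, burst=3, C=3
  Priority 2, burst=6, C=9
  Priority 3, burst=7, C=16
Average turnaround = 28/3 = 9.3333

9.3333


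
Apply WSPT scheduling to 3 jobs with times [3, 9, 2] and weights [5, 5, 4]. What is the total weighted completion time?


Compute p/w ratios and sort ascending (WSPT): [(2, 4), (3, 5), (9, 5)]
Compute weighted completion times:
  Job (p=2,w=4): C=2, w*C=4*2=8
  Job (p=3,w=5): C=5, w*C=5*5=25
  Job (p=9,w=5): C=14, w*C=5*14=70
Total weighted completion time = 103

103


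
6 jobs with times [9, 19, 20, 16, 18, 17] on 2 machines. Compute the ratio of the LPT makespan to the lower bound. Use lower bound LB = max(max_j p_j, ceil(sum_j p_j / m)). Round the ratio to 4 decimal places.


LPT order: [20, 19, 18, 17, 16, 9]
Machine loads after assignment: [53, 46]
LPT makespan = 53
Lower bound = max(max_job, ceil(total/2)) = max(20, 50) = 50
Ratio = 53 / 50 = 1.06

1.06


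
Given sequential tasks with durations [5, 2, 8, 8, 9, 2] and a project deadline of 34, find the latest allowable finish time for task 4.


LF(activity 4) = deadline - sum of successor durations
Successors: activities 5 through 6 with durations [9, 2]
Sum of successor durations = 11
LF = 34 - 11 = 23

23


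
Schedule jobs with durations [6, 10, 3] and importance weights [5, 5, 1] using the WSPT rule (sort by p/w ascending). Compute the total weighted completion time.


Compute p/w ratios and sort ascending (WSPT): [(6, 5), (10, 5), (3, 1)]
Compute weighted completion times:
  Job (p=6,w=5): C=6, w*C=5*6=30
  Job (p=10,w=5): C=16, w*C=5*16=80
  Job (p=3,w=1): C=19, w*C=1*19=19
Total weighted completion time = 129

129


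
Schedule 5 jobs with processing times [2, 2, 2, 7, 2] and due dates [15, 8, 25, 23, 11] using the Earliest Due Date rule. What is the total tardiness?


Sort by due date (EDD order): [(2, 8), (2, 11), (2, 15), (7, 23), (2, 25)]
Compute completion times and tardiness:
  Job 1: p=2, d=8, C=2, tardiness=max(0,2-8)=0
  Job 2: p=2, d=11, C=4, tardiness=max(0,4-11)=0
  Job 3: p=2, d=15, C=6, tardiness=max(0,6-15)=0
  Job 4: p=7, d=23, C=13, tardiness=max(0,13-23)=0
  Job 5: p=2, d=25, C=15, tardiness=max(0,15-25)=0
Total tardiness = 0

0


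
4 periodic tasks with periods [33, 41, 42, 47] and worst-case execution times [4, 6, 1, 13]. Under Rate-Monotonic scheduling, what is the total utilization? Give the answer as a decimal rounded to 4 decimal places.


Compute individual utilizations (exact fractions):
  Task 1: C/T = 4/33 (approx. 0.1212)
  Task 2: C/T = 6/41 (approx. 0.1463)
  Task 3: C/T = 1/42 (approx. 0.0238)
  Task 4: C/T = 13/47 (approx. 0.2766)
Total utilization U = 4/33 + 6/41 + 1/42 + 13/47 = 505639/890274
Rounded to 4 decimal places: U = 0.5680
RM (Liu & Layland) bound for 4 tasks = 0.756828; compare with U = 505639/890274 (approx. 0.567959)
U <= bound, so schedulable by RM sufficient condition.

0.5680


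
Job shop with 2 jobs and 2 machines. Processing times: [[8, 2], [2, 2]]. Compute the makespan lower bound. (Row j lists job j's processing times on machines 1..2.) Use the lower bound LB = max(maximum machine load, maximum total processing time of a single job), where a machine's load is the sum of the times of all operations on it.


Machine loads:
  Machine 1: 8 + 2 = 10
  Machine 2: 2 + 2 = 4
Max machine load = 10
Job totals:
  Job 1: 10
  Job 2: 4
Max job total = 10
Lower bound = max(10, 10) = 10

10


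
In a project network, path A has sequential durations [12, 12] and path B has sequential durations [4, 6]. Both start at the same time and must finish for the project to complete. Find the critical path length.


Path A total = 12 + 12 = 24
Path B total = 4 + 6 = 10
Critical path = longest path = max(24, 10) = 24

24


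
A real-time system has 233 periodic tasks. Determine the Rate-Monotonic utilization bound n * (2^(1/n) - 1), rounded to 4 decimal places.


Compute 2^(1/233) = 1.0029793100
Subtract 1: 1.0029793100 - 1 = 0.0029793100
Multiply by n: 233 * 0.0029793100 = 0.6941792300
Round to 4 dp: 0.6942

0.6942


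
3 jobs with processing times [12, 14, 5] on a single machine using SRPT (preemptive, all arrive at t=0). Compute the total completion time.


Since all jobs arrive at t=0, SRPT equals SPT ordering.
SPT order: [5, 12, 14]
Completion times:
  Job 1: p=5, C=5
  Job 2: p=12, C=17
  Job 3: p=14, C=31
Total completion time = 5 + 17 + 31 = 53

53


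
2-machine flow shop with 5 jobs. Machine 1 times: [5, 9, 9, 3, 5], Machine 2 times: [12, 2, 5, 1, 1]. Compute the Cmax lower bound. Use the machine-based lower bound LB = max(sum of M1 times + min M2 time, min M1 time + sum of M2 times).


LB1 = sum(M1 times) + min(M2 times) = 31 + 1 = 32
LB2 = min(M1 times) + sum(M2 times) = 3 + 21 = 24
Lower bound = max(LB1, LB2) = max(32, 24) = 32

32
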